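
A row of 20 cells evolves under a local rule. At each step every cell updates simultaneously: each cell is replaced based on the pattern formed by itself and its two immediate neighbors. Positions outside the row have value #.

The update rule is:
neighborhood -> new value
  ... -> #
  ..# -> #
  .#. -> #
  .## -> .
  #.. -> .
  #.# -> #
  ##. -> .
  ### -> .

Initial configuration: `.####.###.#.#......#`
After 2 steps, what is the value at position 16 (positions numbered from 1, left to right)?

#....#...####.#####.
..####.##....#.....#
position 16 holds .

.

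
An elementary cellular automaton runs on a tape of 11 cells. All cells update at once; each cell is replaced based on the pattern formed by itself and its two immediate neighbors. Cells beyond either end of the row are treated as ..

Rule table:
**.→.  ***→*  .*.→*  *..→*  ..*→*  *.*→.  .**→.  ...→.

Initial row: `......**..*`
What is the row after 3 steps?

.....*..***
....****.*.
...*.**..**

...*.**..**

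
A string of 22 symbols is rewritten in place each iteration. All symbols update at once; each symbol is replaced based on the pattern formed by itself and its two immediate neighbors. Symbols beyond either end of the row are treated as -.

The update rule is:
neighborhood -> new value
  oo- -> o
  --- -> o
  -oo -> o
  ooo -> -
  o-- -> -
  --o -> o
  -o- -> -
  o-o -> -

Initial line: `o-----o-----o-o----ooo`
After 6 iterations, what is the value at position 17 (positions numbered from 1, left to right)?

o

iteration 1: --oooo--oooo----oooo-o
iteration 2: ooo--o-oo--o-oooo--o--
iteration 3: o-o-o--oo-o--o--o-o--o
iteration 4: ------ooo---o--o----o-
iteration 5: ooooooo-o-oo--o--ooo--
iteration 6: o-----o---oo-o--oo-o-o
position 17 holds o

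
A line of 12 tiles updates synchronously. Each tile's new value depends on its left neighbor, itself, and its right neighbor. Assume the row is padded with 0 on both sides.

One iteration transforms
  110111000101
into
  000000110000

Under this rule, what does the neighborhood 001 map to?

0

At position 8 the neighborhood is 001; the next row has 0 there.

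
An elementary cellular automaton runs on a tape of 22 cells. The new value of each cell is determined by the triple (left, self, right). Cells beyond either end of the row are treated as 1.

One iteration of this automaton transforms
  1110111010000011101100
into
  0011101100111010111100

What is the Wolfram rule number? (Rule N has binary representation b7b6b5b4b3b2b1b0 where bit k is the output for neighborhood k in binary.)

105

position 0: 111 → 0  (bit 7 = 0)
position 2: 110 → 1  (bit 6 = 1)
position 3: 101 → 1  (bit 5 = 1)
position 9: 100 → 0  (bit 4 = 0)
position 4: 011 → 1  (bit 3 = 1)
position 8: 010 → 0  (bit 2 = 0)
position 13: 001 → 0  (bit 1 = 0)
position 10: 000 → 1  (bit 0 = 1)
bits b7..b0 = 01101001 = 105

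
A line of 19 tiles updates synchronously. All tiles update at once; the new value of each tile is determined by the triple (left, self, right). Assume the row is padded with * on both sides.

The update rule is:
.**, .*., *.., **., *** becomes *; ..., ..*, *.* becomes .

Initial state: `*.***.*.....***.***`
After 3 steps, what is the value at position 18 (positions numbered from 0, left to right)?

step 1: *.***.**....***.***
step 2: *.***.***...***.***
step 3: *.***.****..***.***
position 18 holds *

*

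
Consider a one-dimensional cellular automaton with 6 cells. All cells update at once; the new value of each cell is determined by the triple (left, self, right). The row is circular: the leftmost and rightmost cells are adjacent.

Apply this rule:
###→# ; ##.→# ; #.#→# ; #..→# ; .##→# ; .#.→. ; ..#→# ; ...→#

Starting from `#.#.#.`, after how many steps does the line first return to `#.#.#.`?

2

step 1: .#.#.#
step 2: #.#.#.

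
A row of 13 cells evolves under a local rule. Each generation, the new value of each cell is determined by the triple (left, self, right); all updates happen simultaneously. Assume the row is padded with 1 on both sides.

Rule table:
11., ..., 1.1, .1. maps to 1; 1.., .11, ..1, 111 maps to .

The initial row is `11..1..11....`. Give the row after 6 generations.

.1..1...1.11.
11..1.1.11.11
.1..1111.11..
11.....11.1..
.1.111..111..
111..1....1..

111..1....1..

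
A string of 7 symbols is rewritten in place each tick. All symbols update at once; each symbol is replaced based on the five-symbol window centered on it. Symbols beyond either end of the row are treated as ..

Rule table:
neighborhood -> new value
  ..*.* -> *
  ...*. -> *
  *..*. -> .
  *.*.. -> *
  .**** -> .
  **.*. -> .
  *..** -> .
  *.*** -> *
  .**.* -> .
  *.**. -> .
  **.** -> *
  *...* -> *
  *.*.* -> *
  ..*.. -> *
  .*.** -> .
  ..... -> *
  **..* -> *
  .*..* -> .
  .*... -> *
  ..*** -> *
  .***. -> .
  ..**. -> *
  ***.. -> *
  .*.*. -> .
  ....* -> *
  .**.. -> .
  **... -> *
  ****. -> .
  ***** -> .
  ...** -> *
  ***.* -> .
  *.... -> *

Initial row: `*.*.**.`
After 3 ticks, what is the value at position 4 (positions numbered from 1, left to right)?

tick 1: *.*...*
tick 2: *.*****
tick 3: *.*...*
position 4 holds .

.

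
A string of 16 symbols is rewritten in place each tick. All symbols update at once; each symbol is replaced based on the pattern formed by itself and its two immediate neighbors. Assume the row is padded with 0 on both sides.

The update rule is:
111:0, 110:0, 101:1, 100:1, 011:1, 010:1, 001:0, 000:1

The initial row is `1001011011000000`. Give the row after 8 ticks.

1101110110111111
1011001101100000
1110101011011111
1001111110110000
1101000001101111
1011111101011000
1110000011110111
1001111010001100

1001111010001100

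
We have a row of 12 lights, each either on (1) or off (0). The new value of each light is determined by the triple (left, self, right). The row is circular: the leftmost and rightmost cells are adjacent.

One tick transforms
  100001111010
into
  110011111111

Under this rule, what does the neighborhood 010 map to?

1

At position 0 the neighborhood is 010; the next row has 1 there.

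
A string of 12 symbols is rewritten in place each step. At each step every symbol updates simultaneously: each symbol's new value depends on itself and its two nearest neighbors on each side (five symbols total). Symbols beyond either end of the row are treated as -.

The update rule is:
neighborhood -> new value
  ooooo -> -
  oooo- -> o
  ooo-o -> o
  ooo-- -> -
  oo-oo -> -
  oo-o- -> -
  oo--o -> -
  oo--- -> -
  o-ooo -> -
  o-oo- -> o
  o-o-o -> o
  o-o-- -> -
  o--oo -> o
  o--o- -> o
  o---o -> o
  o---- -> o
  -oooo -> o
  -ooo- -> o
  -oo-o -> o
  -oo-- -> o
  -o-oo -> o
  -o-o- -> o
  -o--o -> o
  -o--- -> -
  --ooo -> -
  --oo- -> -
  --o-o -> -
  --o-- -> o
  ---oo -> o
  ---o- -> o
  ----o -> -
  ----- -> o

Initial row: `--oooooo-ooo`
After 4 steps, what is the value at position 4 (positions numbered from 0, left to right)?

o

step 1: -o-o--oo--o-
step 2: o-o-oo-o-oo-
step 3: -ooooo-oooo-
step 4: o-o-oo--oo--
position 4 holds o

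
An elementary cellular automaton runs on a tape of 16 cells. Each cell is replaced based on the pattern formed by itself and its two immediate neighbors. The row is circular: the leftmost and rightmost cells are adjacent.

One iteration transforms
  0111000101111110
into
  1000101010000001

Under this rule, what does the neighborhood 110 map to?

At position 3 the neighborhood is 110; the next row has 0 there.

0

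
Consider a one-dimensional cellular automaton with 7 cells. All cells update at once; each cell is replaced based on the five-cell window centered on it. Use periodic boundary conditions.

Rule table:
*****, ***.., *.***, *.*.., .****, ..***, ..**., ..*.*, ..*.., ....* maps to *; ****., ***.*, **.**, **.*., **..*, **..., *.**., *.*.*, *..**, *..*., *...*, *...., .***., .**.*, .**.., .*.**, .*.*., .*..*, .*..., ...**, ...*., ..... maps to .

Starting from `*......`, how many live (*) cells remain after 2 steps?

step 1: *....*.
step 2: *..*.*.
count of *: 3

3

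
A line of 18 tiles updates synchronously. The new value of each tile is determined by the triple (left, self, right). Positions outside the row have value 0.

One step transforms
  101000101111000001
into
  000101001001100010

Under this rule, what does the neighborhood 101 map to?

At position 1 the neighborhood is 101; the next row has 0 there.

0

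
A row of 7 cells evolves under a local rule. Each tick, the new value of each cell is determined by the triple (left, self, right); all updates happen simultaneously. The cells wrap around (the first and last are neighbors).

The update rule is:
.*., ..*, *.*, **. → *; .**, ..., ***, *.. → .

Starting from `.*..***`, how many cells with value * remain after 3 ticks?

**.*..*
.***.*.
*..***.
count of *: 4

4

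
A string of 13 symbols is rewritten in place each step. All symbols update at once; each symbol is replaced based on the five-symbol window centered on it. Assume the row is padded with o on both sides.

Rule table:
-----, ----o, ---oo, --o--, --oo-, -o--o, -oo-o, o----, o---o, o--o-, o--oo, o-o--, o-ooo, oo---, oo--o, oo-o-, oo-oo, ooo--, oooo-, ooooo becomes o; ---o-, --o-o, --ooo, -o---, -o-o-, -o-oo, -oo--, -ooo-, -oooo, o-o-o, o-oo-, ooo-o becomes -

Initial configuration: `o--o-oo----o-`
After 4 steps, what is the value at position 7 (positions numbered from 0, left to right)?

step 1: ooo----ooo---
step 2: ooooooo--oooo
step 3: ooooooooo--oo
step 4: ooooooooooo--
position 7 holds o

o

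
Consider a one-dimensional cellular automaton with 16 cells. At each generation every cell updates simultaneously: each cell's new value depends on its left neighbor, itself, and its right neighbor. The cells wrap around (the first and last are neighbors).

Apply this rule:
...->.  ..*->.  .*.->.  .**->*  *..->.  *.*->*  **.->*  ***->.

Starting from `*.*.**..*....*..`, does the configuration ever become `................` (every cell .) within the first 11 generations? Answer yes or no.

.*.***..........
..**.*..........
..***...........
..*.*...........
...*............
................
all cells are . at generation 6

yes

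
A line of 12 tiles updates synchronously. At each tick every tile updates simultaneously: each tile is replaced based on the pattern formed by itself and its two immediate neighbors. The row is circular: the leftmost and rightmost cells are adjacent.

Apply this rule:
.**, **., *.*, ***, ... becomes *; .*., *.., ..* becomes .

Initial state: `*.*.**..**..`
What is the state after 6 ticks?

.*.***..**..
..****..**.*
..****..***.
*.****..***.
.*****..****
******..****

******..****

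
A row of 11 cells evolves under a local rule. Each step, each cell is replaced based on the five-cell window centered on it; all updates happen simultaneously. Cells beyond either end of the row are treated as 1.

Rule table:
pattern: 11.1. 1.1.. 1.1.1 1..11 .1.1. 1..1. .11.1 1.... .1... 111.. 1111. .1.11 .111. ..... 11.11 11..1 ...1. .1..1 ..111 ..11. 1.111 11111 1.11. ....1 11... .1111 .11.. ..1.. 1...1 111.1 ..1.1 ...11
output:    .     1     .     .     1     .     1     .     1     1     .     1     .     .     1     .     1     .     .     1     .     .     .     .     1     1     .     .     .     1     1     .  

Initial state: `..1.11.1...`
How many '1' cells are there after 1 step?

..11.1.11..
count of 1: 5

5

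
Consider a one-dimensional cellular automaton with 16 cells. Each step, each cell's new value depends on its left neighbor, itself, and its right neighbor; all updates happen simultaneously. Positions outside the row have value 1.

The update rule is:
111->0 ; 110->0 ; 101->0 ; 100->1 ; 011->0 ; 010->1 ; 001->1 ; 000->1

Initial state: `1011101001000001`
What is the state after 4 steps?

1111110000000000

0000001111111110
1111110000000000
0000001111111111
1111110000000000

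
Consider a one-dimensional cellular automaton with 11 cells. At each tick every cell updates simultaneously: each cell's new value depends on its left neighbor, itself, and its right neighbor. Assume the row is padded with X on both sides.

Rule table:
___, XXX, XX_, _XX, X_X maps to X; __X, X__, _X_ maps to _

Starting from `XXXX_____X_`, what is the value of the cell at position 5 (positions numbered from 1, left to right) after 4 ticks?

X

XXXX_XXX__X
XXXXXXXX__X
XXXXXXXX__X  (fixed point — unchanged through tick 4)
position 5 holds X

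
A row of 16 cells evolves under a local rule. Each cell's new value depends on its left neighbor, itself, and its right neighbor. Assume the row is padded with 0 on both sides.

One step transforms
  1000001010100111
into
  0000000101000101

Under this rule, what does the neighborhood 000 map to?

0

At position 2 the neighborhood is 000; the next row has 0 there.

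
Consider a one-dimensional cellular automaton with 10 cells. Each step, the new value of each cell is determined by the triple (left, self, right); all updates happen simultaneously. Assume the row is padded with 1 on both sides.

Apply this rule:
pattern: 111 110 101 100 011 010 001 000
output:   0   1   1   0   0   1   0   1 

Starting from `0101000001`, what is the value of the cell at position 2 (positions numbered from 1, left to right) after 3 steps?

1

1111011100
0001100100
0100100100
position 2 holds 1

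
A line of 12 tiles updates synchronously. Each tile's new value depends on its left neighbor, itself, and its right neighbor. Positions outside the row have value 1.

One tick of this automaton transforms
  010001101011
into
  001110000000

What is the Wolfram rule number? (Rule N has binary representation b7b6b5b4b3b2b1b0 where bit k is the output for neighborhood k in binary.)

19

position 11: 111 → 0  (bit 7 = 0)
position 6: 110 → 0  (bit 6 = 0)
position 0: 101 → 0  (bit 5 = 0)
position 2: 100 → 1  (bit 4 = 1)
position 5: 011 → 0  (bit 3 = 0)
position 1: 010 → 0  (bit 2 = 0)
position 4: 001 → 1  (bit 1 = 1)
position 3: 000 → 1  (bit 0 = 1)
bits b7..b0 = 00010011 = 19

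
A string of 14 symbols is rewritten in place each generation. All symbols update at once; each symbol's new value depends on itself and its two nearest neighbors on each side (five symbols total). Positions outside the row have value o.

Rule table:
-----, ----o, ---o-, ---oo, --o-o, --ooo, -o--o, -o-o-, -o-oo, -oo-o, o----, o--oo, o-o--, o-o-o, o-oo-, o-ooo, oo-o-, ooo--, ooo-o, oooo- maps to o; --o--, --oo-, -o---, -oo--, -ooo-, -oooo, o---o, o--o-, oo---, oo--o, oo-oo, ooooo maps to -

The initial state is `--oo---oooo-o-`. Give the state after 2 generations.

oo-ooo-o-o----

-o----oo-ooooo
oo-ooo-o-o----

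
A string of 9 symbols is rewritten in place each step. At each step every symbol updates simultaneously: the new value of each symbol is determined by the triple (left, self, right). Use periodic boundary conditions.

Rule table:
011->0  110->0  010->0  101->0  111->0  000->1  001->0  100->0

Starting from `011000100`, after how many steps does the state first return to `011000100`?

2

step 1: 000010001
step 2: 011000100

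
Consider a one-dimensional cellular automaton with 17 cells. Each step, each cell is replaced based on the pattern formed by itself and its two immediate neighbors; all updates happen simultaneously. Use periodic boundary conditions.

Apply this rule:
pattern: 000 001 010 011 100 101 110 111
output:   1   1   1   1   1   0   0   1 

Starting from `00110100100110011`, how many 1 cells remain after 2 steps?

12

11100111111101110
11011111111001100
count of 1: 12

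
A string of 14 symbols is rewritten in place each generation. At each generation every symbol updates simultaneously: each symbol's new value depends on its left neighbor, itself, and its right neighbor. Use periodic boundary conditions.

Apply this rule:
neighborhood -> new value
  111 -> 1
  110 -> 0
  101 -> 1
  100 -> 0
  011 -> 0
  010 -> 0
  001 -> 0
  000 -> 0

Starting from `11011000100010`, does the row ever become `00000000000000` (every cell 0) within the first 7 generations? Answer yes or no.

yes

generation 1: 00100000000001
generation 2: 00000000000000
all cells are 0 at generation 2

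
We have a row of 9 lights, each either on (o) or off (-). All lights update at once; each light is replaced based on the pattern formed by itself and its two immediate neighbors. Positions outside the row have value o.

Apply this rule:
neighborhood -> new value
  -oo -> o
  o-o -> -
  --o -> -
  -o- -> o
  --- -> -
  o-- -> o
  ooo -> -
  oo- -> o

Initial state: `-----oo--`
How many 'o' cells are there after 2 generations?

o----ooo-
oo---o-o-
count of o: 4

4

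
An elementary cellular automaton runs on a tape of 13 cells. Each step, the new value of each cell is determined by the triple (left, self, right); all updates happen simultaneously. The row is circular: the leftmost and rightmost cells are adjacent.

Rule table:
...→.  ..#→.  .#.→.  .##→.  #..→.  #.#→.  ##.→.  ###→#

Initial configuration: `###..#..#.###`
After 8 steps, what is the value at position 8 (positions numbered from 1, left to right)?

.

##.........##
#...........#
.............
.............  (fixed point — unchanged through step 8)
position 8 holds .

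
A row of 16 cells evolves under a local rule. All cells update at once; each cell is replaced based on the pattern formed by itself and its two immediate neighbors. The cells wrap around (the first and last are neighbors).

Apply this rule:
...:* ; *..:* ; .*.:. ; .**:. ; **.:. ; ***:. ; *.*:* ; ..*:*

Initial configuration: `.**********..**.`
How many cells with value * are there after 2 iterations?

12

*..........**..*
.**********..**.
count of *: 12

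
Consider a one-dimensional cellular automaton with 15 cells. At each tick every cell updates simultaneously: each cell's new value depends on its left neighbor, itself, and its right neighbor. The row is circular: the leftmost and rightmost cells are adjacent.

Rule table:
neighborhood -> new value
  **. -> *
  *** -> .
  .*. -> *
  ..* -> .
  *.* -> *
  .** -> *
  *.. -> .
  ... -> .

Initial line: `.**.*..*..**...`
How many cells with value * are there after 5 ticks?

.****..*..**...
.*..*..*..**...
.*..*..*..**...  (fixed point — unchanged through tick 5)
count of *: 5

5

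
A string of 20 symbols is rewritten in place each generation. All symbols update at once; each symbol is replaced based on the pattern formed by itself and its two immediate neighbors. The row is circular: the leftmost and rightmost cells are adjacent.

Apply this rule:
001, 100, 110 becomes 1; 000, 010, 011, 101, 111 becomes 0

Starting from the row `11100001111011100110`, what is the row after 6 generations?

11101010100101010100

generation 1: 00110010001000111010
generation 2: 01011101010101001001
generation 3: 00000100000000110110
generation 4: 00001010000001010011
generation 5: 10010001000010001101
generation 6: 11101010100101010100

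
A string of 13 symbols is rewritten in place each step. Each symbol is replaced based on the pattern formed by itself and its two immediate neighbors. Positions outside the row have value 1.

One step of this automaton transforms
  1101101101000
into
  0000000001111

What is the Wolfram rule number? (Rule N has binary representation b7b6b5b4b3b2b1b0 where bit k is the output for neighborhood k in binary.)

23

position 0: 111 → 0  (bit 7 = 0)
position 1: 110 → 0  (bit 6 = 0)
position 2: 101 → 0  (bit 5 = 0)
position 10: 100 → 1  (bit 4 = 1)
position 3: 011 → 0  (bit 3 = 0)
position 9: 010 → 1  (bit 2 = 1)
position 12: 001 → 1  (bit 1 = 1)
position 11: 000 → 1  (bit 0 = 1)
bits b7..b0 = 00010111 = 23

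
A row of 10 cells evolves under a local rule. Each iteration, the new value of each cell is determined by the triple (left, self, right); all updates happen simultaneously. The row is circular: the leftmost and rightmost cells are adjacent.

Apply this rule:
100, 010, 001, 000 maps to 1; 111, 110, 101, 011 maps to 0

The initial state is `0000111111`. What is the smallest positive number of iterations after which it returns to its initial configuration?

2

1111000000
0000111111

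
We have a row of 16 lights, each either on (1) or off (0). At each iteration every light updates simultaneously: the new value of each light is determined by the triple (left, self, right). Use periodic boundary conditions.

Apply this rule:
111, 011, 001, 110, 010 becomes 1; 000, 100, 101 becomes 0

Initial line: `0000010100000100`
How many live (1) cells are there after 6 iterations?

0000110100001100
0001110100011100
0011110100111100
0111110101111100
1111110101111100
1111110101111101
count of 1: 13

13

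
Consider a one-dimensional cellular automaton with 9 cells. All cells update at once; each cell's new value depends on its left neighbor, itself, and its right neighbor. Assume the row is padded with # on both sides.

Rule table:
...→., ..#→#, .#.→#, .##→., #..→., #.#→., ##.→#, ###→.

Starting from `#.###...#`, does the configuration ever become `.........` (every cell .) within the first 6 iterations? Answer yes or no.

no

#...#..#.
#..##.##.
#.#.#..#.
#.#.#.##.
#.#.#..#.  (repeats iteration 3; period 2)
iteration 6: #.#.#.##.
iteration 6 is #.#.#.##., still not uniform .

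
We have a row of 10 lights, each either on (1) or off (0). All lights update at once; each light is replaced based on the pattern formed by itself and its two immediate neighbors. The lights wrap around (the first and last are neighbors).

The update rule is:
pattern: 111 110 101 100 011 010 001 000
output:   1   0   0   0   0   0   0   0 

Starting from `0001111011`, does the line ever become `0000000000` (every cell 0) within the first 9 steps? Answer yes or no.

step 1: 0000110000
step 2: 0000000000
all cells are 0 at step 2

yes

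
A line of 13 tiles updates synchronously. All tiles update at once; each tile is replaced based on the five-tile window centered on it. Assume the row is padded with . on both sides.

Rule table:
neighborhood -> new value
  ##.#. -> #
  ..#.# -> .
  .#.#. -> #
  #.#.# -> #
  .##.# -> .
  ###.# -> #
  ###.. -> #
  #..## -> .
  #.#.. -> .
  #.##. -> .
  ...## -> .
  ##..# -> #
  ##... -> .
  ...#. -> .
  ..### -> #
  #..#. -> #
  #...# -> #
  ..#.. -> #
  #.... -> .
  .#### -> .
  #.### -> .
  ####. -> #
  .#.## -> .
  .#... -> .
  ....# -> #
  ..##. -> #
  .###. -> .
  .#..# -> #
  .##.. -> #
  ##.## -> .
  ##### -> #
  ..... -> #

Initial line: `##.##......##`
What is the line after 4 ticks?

tick 1: #...#..###.##
tick 2: #.#.##.#.#..#
tick 3: .##...###.###
tick 4: .##.#.#.#...#

.##.#.#.#...#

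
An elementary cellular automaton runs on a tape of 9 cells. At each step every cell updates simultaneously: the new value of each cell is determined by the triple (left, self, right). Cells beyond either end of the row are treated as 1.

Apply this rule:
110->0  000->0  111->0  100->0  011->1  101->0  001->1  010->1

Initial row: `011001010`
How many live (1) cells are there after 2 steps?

4

step 1: 010011010
step 2: 010110010
count of 1: 4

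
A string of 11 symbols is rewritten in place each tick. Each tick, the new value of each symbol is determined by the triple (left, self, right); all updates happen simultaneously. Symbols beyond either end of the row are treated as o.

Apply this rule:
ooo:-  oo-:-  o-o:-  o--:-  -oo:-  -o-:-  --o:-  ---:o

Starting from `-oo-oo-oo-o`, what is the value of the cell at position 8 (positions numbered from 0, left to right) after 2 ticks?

o

-----------
-ooooooooo-
position 8 holds o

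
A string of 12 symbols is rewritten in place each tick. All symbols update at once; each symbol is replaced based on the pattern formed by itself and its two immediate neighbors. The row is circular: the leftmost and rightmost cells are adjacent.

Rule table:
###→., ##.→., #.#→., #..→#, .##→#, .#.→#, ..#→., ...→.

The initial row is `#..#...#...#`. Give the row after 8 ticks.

.#.#.#.#.#.#

.#.##..##..#
.#.#.#.#.#.#
.#.#.#.#.#.#  (fixed point — unchanged through tick 8)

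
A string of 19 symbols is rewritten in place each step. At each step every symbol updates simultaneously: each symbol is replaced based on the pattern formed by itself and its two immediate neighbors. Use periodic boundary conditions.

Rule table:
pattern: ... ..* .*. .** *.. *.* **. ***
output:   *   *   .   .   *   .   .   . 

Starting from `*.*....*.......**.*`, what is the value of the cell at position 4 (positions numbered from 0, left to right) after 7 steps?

step 1: ...****.*******....
step 2: ***............****
step 3: ...************....
step 4: ***............****  (repeats step 2; period 2)
step 7: ...************....
position 4 holds *

*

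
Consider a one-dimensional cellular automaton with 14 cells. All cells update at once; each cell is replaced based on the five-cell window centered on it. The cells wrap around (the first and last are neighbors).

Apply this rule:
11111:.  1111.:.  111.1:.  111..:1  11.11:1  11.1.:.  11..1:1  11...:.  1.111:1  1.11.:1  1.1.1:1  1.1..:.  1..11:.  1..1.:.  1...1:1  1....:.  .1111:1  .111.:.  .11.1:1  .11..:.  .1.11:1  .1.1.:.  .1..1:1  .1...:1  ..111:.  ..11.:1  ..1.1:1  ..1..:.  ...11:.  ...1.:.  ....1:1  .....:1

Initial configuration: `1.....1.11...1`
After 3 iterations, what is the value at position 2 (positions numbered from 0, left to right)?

1

iteration 1: ...11.111..1.1
iteration 2: 11.1111.11.1..
iteration 3: 11111..111..1.
position 2 holds 1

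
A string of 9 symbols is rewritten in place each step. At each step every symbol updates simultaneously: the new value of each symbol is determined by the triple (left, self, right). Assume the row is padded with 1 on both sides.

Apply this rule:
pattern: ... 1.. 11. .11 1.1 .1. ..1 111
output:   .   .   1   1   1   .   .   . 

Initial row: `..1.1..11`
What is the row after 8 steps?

...1...1.
........1
........1  (fixed point — unchanged through step 8)

........1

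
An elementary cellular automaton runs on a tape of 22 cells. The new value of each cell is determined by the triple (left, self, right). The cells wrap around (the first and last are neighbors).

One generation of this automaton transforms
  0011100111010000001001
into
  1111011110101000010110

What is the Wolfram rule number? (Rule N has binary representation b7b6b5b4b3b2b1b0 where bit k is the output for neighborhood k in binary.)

186

position 3: 111 → 1  (bit 7 = 1)
position 4: 110 → 0  (bit 6 = 0)
position 10: 101 → 1  (bit 5 = 1)
position 0: 100 → 1  (bit 4 = 1)
position 2: 011 → 1  (bit 3 = 1)
position 11: 010 → 0  (bit 2 = 0)
position 1: 001 → 1  (bit 1 = 1)
position 13: 000 → 0  (bit 0 = 0)
bits b7..b0 = 10111010 = 186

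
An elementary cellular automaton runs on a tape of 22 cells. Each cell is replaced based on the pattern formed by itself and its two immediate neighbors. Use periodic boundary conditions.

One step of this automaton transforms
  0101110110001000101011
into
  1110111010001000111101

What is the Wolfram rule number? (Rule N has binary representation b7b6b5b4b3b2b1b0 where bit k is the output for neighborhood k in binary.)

228

position 4: 111 → 1  (bit 7 = 1)
position 5: 110 → 1  (bit 6 = 1)
position 0: 101 → 1  (bit 5 = 1)
position 9: 100 → 0  (bit 4 = 0)
position 3: 011 → 0  (bit 3 = 0)
position 1: 010 → 1  (bit 2 = 1)
position 11: 001 → 0  (bit 1 = 0)
position 10: 000 → 0  (bit 0 = 0)
bits b7..b0 = 11100100 = 228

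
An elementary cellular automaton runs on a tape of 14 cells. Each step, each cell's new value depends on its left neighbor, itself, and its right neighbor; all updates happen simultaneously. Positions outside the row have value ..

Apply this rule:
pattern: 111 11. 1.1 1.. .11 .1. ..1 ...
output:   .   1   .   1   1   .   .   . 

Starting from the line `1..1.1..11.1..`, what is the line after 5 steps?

.....1....1.11

.1....1.11..1.
..1.....111..1
...1....1.11..
....1.....111.
.....1....1.11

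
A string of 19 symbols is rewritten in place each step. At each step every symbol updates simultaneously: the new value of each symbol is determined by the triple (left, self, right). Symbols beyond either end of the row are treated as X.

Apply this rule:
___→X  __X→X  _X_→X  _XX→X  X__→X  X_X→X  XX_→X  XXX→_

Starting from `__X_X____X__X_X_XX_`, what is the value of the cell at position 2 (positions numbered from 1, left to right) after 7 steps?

X

XXXXXXXXXXXXXXXXXXX
___________________
XXXXXXXXXXXXXXXXXXX  (repeats step 1; period 2)
step 7: XXXXXXXXXXXXXXXXXXX
position 2 holds X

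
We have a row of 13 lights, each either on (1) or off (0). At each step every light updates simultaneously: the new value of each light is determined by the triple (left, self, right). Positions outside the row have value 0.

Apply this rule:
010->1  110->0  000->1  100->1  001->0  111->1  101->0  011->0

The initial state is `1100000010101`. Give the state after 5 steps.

0011111010101
1001110010101
1100101010101
0010101010101
1010101010101

1010101010101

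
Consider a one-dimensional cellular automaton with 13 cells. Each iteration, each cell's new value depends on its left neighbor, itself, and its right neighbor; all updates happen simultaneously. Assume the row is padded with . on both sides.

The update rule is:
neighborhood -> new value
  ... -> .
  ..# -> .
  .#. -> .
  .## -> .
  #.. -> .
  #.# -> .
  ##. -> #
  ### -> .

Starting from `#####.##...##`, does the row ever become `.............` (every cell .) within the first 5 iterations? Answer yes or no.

....#..#....#
.............
all cells are . at iteration 2

yes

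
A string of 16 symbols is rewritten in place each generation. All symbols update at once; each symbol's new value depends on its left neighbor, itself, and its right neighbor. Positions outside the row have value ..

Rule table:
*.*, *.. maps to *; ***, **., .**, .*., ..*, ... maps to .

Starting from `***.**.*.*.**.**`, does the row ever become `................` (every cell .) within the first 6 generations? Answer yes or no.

generation 1: ...*..*.*.*..*..
generation 2: ....*..*.*.*..*.
generation 3: .....*..*.*.*..*
generation 4: ......*..*.*.*..
generation 5: .......*..*.*.*.
generation 6: ........*..*.*.*
generation 6 is ........*..*.*.*, still not uniform .

no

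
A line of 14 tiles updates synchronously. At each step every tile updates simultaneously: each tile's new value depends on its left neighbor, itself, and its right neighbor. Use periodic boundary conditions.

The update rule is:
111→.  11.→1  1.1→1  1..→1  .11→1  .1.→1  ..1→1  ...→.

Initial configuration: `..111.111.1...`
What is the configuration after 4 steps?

11.11.111.....

step 1: .11.111.1111..
step 2: 11111.111..11.
step 3: 1...111.111111
step 4: 11.11.111.....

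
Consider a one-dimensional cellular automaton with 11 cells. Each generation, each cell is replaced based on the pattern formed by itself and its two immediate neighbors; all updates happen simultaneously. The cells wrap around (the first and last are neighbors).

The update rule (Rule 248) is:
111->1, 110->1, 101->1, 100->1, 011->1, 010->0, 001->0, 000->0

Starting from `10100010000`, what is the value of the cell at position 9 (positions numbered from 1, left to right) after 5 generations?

0

01010001000
00101000100
00010100010
00001010001
10000101000
position 9 holds 0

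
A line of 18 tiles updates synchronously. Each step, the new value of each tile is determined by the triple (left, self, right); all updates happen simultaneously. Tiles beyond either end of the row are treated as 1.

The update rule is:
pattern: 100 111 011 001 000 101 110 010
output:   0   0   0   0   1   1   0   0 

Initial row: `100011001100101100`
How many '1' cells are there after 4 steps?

step 1: 001000000000010000
step 2: 000011111111000110
step 3: 011000000000010001
step 4: 100011111111000100
count of 1: 10

10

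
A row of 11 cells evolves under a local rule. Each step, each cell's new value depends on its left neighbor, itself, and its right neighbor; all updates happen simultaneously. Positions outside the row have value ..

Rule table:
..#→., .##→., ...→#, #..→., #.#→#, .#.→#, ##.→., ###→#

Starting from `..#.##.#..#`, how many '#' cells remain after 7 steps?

5

step 1: #.##..##..#
step 2: ##........#
step 3: ...######.#
step 4: ##..####.##
step 5: .....##.#..
step 6: ####...##.#
step 7: .##..#...##
count of #: 5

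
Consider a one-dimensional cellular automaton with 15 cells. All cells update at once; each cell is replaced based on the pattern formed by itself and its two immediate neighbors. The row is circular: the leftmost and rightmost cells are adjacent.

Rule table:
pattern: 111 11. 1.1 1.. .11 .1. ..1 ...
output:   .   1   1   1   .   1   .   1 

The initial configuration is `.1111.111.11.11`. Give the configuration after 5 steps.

1...11..11.11.1
111..11..11.11.
..11..11..11.11
1..11..11..11.1
11..11..11..11.

11..11..11..11.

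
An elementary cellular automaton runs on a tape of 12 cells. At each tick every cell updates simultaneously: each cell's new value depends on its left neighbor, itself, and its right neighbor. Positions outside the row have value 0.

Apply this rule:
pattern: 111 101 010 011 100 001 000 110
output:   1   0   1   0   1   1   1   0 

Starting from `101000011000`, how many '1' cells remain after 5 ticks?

101111100111
100111011010
111010000011
010011111100
111101111011
count of 1: 10

10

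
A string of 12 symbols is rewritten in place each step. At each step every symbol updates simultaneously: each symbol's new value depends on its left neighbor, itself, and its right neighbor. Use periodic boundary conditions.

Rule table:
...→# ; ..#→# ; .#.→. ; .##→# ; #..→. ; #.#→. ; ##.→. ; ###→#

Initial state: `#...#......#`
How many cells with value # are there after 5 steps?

8

..##..######
.##..######.
##..######..
#..######..#
..######..##
count of #: 8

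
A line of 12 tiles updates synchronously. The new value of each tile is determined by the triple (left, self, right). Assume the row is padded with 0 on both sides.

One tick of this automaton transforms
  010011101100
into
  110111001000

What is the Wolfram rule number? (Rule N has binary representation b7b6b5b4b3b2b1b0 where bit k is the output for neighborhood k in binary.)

142

position 5: 111 → 1  (bit 7 = 1)
position 6: 110 → 0  (bit 6 = 0)
position 7: 101 → 0  (bit 5 = 0)
position 2: 100 → 0  (bit 4 = 0)
position 4: 011 → 1  (bit 3 = 1)
position 1: 010 → 1  (bit 2 = 1)
position 0: 001 → 1  (bit 1 = 1)
position 11: 000 → 0  (bit 0 = 0)
bits b7..b0 = 10001110 = 142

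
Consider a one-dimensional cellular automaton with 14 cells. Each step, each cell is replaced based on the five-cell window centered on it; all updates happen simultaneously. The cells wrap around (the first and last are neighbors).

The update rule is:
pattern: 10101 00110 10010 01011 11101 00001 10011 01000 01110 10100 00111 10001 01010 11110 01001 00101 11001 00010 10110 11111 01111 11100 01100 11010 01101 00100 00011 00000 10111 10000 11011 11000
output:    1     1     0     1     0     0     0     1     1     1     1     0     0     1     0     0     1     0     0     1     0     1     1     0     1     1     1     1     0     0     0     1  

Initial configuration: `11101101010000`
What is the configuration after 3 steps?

01110011100100

step 1: 11000101011001
step 2: 11100001101101
step 3: 01110011100100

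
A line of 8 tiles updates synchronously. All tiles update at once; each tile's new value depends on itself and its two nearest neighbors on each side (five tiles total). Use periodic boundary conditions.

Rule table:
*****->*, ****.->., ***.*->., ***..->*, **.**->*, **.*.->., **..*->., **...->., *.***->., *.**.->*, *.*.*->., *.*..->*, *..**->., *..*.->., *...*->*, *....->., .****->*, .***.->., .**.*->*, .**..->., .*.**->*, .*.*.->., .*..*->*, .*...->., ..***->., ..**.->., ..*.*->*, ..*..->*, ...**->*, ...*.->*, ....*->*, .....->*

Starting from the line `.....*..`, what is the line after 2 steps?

step 1: ******..
step 2: .***.*..

.***.*..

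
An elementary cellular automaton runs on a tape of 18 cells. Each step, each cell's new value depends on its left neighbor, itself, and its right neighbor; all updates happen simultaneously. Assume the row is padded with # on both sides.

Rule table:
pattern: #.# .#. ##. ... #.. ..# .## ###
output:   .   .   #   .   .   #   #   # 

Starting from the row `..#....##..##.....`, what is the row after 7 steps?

.########.###.####

.#....###.###....#
.....####.###...##
....#####.###..###
...######.###.####
..#######.###.####
.########.###.####
.########.###.####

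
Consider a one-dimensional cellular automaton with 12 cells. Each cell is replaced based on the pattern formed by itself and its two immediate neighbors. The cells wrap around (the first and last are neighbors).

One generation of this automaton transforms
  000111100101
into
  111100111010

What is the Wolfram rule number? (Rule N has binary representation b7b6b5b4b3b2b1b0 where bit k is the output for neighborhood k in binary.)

123

position 4: 111 → 0  (bit 7 = 0)
position 6: 110 → 1  (bit 6 = 1)
position 10: 101 → 1  (bit 5 = 1)
position 0: 100 → 1  (bit 4 = 1)
position 3: 011 → 1  (bit 3 = 1)
position 9: 010 → 0  (bit 2 = 0)
position 2: 001 → 1  (bit 1 = 1)
position 1: 000 → 1  (bit 0 = 1)
bits b7..b0 = 01111011 = 123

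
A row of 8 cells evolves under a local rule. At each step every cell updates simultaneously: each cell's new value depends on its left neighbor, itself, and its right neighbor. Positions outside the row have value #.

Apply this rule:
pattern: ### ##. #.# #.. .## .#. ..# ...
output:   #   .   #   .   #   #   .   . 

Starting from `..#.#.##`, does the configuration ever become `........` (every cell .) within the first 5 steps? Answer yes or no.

..######
..######  (fixed point — unchanged through step 5)
step 5 is ..######, still not uniform .

no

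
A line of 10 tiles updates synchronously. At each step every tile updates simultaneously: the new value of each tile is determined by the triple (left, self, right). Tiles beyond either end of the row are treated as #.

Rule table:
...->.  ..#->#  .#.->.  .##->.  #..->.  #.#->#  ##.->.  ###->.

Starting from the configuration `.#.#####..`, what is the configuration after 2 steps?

step 1: #.#......#
step 2: .#......#.

.#......#.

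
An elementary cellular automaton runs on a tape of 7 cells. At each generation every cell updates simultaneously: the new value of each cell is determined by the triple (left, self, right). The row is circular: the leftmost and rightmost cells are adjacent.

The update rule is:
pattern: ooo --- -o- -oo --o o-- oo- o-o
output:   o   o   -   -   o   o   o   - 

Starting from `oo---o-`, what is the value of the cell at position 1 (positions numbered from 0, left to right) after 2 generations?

-

-oooo--
o-ooooo
position 1 holds -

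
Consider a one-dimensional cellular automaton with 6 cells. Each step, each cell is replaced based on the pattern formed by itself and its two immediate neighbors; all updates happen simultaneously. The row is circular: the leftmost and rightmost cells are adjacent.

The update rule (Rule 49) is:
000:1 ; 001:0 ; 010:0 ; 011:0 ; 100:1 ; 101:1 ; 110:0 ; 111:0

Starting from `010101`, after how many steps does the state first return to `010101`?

2

101010
010101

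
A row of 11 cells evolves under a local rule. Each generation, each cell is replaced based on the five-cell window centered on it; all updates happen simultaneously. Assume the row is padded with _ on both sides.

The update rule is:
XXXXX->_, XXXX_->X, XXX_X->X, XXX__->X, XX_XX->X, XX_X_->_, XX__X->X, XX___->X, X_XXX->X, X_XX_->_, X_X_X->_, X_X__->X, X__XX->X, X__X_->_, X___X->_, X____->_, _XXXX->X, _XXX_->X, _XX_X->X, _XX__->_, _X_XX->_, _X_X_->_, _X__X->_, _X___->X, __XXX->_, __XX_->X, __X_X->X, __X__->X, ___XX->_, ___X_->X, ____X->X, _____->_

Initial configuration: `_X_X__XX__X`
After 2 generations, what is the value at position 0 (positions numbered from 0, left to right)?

generation 1: XX_X_XX_X_X
generation 2: XX____X___X
position 0 holds X

X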